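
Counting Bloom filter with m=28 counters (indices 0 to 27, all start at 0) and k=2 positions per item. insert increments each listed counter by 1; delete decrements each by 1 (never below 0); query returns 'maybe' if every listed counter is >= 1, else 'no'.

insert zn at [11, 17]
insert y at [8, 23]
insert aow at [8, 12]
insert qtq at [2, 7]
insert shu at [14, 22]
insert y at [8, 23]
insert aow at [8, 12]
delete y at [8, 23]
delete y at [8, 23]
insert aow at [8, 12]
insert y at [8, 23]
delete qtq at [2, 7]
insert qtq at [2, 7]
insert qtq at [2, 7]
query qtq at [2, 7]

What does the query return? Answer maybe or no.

Step 1: insert zn at [11, 17] -> counters=[0,0,0,0,0,0,0,0,0,0,0,1,0,0,0,0,0,1,0,0,0,0,0,0,0,0,0,0]
Step 2: insert y at [8, 23] -> counters=[0,0,0,0,0,0,0,0,1,0,0,1,0,0,0,0,0,1,0,0,0,0,0,1,0,0,0,0]
Step 3: insert aow at [8, 12] -> counters=[0,0,0,0,0,0,0,0,2,0,0,1,1,0,0,0,0,1,0,0,0,0,0,1,0,0,0,0]
Step 4: insert qtq at [2, 7] -> counters=[0,0,1,0,0,0,0,1,2,0,0,1,1,0,0,0,0,1,0,0,0,0,0,1,0,0,0,0]
Step 5: insert shu at [14, 22] -> counters=[0,0,1,0,0,0,0,1,2,0,0,1,1,0,1,0,0,1,0,0,0,0,1,1,0,0,0,0]
Step 6: insert y at [8, 23] -> counters=[0,0,1,0,0,0,0,1,3,0,0,1,1,0,1,0,0,1,0,0,0,0,1,2,0,0,0,0]
Step 7: insert aow at [8, 12] -> counters=[0,0,1,0,0,0,0,1,4,0,0,1,2,0,1,0,0,1,0,0,0,0,1,2,0,0,0,0]
Step 8: delete y at [8, 23] -> counters=[0,0,1,0,0,0,0,1,3,0,0,1,2,0,1,0,0,1,0,0,0,0,1,1,0,0,0,0]
Step 9: delete y at [8, 23] -> counters=[0,0,1,0,0,0,0,1,2,0,0,1,2,0,1,0,0,1,0,0,0,0,1,0,0,0,0,0]
Step 10: insert aow at [8, 12] -> counters=[0,0,1,0,0,0,0,1,3,0,0,1,3,0,1,0,0,1,0,0,0,0,1,0,0,0,0,0]
Step 11: insert y at [8, 23] -> counters=[0,0,1,0,0,0,0,1,4,0,0,1,3,0,1,0,0,1,0,0,0,0,1,1,0,0,0,0]
Step 12: delete qtq at [2, 7] -> counters=[0,0,0,0,0,0,0,0,4,0,0,1,3,0,1,0,0,1,0,0,0,0,1,1,0,0,0,0]
Step 13: insert qtq at [2, 7] -> counters=[0,0,1,0,0,0,0,1,4,0,0,1,3,0,1,0,0,1,0,0,0,0,1,1,0,0,0,0]
Step 14: insert qtq at [2, 7] -> counters=[0,0,2,0,0,0,0,2,4,0,0,1,3,0,1,0,0,1,0,0,0,0,1,1,0,0,0,0]
Query qtq: check counters[2]=2 counters[7]=2 -> maybe

Answer: maybe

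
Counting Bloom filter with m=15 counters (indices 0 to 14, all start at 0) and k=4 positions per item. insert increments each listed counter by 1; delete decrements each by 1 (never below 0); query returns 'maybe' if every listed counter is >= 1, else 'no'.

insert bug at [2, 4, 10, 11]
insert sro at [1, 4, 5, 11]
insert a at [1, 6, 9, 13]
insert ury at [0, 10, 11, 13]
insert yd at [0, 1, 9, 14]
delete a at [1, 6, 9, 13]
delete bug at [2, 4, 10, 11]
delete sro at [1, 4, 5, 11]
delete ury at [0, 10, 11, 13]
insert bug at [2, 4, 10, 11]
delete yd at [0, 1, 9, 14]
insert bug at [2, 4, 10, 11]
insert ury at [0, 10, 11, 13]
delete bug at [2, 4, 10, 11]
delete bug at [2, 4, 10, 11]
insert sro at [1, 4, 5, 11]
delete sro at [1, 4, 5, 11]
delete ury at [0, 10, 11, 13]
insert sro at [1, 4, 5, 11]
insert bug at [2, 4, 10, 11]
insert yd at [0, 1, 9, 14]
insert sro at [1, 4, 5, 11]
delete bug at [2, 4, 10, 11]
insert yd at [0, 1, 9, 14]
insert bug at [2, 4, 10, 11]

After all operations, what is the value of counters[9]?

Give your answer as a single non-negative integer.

Answer: 2

Derivation:
Step 1: insert bug at [2, 4, 10, 11] -> counters=[0,0,1,0,1,0,0,0,0,0,1,1,0,0,0]
Step 2: insert sro at [1, 4, 5, 11] -> counters=[0,1,1,0,2,1,0,0,0,0,1,2,0,0,0]
Step 3: insert a at [1, 6, 9, 13] -> counters=[0,2,1,0,2,1,1,0,0,1,1,2,0,1,0]
Step 4: insert ury at [0, 10, 11, 13] -> counters=[1,2,1,0,2,1,1,0,0,1,2,3,0,2,0]
Step 5: insert yd at [0, 1, 9, 14] -> counters=[2,3,1,0,2,1,1,0,0,2,2,3,0,2,1]
Step 6: delete a at [1, 6, 9, 13] -> counters=[2,2,1,0,2,1,0,0,0,1,2,3,0,1,1]
Step 7: delete bug at [2, 4, 10, 11] -> counters=[2,2,0,0,1,1,0,0,0,1,1,2,0,1,1]
Step 8: delete sro at [1, 4, 5, 11] -> counters=[2,1,0,0,0,0,0,0,0,1,1,1,0,1,1]
Step 9: delete ury at [0, 10, 11, 13] -> counters=[1,1,0,0,0,0,0,0,0,1,0,0,0,0,1]
Step 10: insert bug at [2, 4, 10, 11] -> counters=[1,1,1,0,1,0,0,0,0,1,1,1,0,0,1]
Step 11: delete yd at [0, 1, 9, 14] -> counters=[0,0,1,0,1,0,0,0,0,0,1,1,0,0,0]
Step 12: insert bug at [2, 4, 10, 11] -> counters=[0,0,2,0,2,0,0,0,0,0,2,2,0,0,0]
Step 13: insert ury at [0, 10, 11, 13] -> counters=[1,0,2,0,2,0,0,0,0,0,3,3,0,1,0]
Step 14: delete bug at [2, 4, 10, 11] -> counters=[1,0,1,0,1,0,0,0,0,0,2,2,0,1,0]
Step 15: delete bug at [2, 4, 10, 11] -> counters=[1,0,0,0,0,0,0,0,0,0,1,1,0,1,0]
Step 16: insert sro at [1, 4, 5, 11] -> counters=[1,1,0,0,1,1,0,0,0,0,1,2,0,1,0]
Step 17: delete sro at [1, 4, 5, 11] -> counters=[1,0,0,0,0,0,0,0,0,0,1,1,0,1,0]
Step 18: delete ury at [0, 10, 11, 13] -> counters=[0,0,0,0,0,0,0,0,0,0,0,0,0,0,0]
Step 19: insert sro at [1, 4, 5, 11] -> counters=[0,1,0,0,1,1,0,0,0,0,0,1,0,0,0]
Step 20: insert bug at [2, 4, 10, 11] -> counters=[0,1,1,0,2,1,0,0,0,0,1,2,0,0,0]
Step 21: insert yd at [0, 1, 9, 14] -> counters=[1,2,1,0,2,1,0,0,0,1,1,2,0,0,1]
Step 22: insert sro at [1, 4, 5, 11] -> counters=[1,3,1,0,3,2,0,0,0,1,1,3,0,0,1]
Step 23: delete bug at [2, 4, 10, 11] -> counters=[1,3,0,0,2,2,0,0,0,1,0,2,0,0,1]
Step 24: insert yd at [0, 1, 9, 14] -> counters=[2,4,0,0,2,2,0,0,0,2,0,2,0,0,2]
Step 25: insert bug at [2, 4, 10, 11] -> counters=[2,4,1,0,3,2,0,0,0,2,1,3,0,0,2]
Final counters=[2,4,1,0,3,2,0,0,0,2,1,3,0,0,2] -> counters[9]=2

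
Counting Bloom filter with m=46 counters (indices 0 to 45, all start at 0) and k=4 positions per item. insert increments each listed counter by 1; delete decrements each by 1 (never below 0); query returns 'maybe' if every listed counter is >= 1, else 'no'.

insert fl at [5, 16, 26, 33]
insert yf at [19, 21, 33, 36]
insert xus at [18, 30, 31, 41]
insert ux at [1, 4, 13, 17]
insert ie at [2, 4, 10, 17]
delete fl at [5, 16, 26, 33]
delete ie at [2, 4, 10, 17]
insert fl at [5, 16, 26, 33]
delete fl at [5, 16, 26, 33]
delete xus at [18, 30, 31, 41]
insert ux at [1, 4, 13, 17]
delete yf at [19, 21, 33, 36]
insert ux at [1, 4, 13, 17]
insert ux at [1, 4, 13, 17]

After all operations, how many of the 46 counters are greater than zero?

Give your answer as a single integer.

Step 1: insert fl at [5, 16, 26, 33] -> counters=[0,0,0,0,0,1,0,0,0,0,0,0,0,0,0,0,1,0,0,0,0,0,0,0,0,0,1,0,0,0,0,0,0,1,0,0,0,0,0,0,0,0,0,0,0,0]
Step 2: insert yf at [19, 21, 33, 36] -> counters=[0,0,0,0,0,1,0,0,0,0,0,0,0,0,0,0,1,0,0,1,0,1,0,0,0,0,1,0,0,0,0,0,0,2,0,0,1,0,0,0,0,0,0,0,0,0]
Step 3: insert xus at [18, 30, 31, 41] -> counters=[0,0,0,0,0,1,0,0,0,0,0,0,0,0,0,0,1,0,1,1,0,1,0,0,0,0,1,0,0,0,1,1,0,2,0,0,1,0,0,0,0,1,0,0,0,0]
Step 4: insert ux at [1, 4, 13, 17] -> counters=[0,1,0,0,1,1,0,0,0,0,0,0,0,1,0,0,1,1,1,1,0,1,0,0,0,0,1,0,0,0,1,1,0,2,0,0,1,0,0,0,0,1,0,0,0,0]
Step 5: insert ie at [2, 4, 10, 17] -> counters=[0,1,1,0,2,1,0,0,0,0,1,0,0,1,0,0,1,2,1,1,0,1,0,0,0,0,1,0,0,0,1,1,0,2,0,0,1,0,0,0,0,1,0,0,0,0]
Step 6: delete fl at [5, 16, 26, 33] -> counters=[0,1,1,0,2,0,0,0,0,0,1,0,0,1,0,0,0,2,1,1,0,1,0,0,0,0,0,0,0,0,1,1,0,1,0,0,1,0,0,0,0,1,0,0,0,0]
Step 7: delete ie at [2, 4, 10, 17] -> counters=[0,1,0,0,1,0,0,0,0,0,0,0,0,1,0,0,0,1,1,1,0,1,0,0,0,0,0,0,0,0,1,1,0,1,0,0,1,0,0,0,0,1,0,0,0,0]
Step 8: insert fl at [5, 16, 26, 33] -> counters=[0,1,0,0,1,1,0,0,0,0,0,0,0,1,0,0,1,1,1,1,0,1,0,0,0,0,1,0,0,0,1,1,0,2,0,0,1,0,0,0,0,1,0,0,0,0]
Step 9: delete fl at [5, 16, 26, 33] -> counters=[0,1,0,0,1,0,0,0,0,0,0,0,0,1,0,0,0,1,1,1,0,1,0,0,0,0,0,0,0,0,1,1,0,1,0,0,1,0,0,0,0,1,0,0,0,0]
Step 10: delete xus at [18, 30, 31, 41] -> counters=[0,1,0,0,1,0,0,0,0,0,0,0,0,1,0,0,0,1,0,1,0,1,0,0,0,0,0,0,0,0,0,0,0,1,0,0,1,0,0,0,0,0,0,0,0,0]
Step 11: insert ux at [1, 4, 13, 17] -> counters=[0,2,0,0,2,0,0,0,0,0,0,0,0,2,0,0,0,2,0,1,0,1,0,0,0,0,0,0,0,0,0,0,0,1,0,0,1,0,0,0,0,0,0,0,0,0]
Step 12: delete yf at [19, 21, 33, 36] -> counters=[0,2,0,0,2,0,0,0,0,0,0,0,0,2,0,0,0,2,0,0,0,0,0,0,0,0,0,0,0,0,0,0,0,0,0,0,0,0,0,0,0,0,0,0,0,0]
Step 13: insert ux at [1, 4, 13, 17] -> counters=[0,3,0,0,3,0,0,0,0,0,0,0,0,3,0,0,0,3,0,0,0,0,0,0,0,0,0,0,0,0,0,0,0,0,0,0,0,0,0,0,0,0,0,0,0,0]
Step 14: insert ux at [1, 4, 13, 17] -> counters=[0,4,0,0,4,0,0,0,0,0,0,0,0,4,0,0,0,4,0,0,0,0,0,0,0,0,0,0,0,0,0,0,0,0,0,0,0,0,0,0,0,0,0,0,0,0]
Final counters=[0,4,0,0,4,0,0,0,0,0,0,0,0,4,0,0,0,4,0,0,0,0,0,0,0,0,0,0,0,0,0,0,0,0,0,0,0,0,0,0,0,0,0,0,0,0] -> 4 nonzero

Answer: 4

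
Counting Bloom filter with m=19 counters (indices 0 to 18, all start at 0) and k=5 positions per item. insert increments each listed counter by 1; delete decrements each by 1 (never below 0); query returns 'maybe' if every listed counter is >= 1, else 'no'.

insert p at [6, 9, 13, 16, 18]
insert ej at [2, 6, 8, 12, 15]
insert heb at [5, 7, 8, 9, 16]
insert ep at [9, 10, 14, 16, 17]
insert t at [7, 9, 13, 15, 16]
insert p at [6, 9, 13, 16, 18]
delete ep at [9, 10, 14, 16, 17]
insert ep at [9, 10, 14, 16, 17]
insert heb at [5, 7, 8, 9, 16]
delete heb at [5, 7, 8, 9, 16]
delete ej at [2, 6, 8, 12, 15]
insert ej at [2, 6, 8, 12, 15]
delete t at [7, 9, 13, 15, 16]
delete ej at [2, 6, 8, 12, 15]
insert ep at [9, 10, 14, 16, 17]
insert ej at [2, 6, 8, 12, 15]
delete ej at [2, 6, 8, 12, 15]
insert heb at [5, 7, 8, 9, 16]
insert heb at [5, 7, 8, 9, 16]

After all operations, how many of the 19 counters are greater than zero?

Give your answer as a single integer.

Answer: 11

Derivation:
Step 1: insert p at [6, 9, 13, 16, 18] -> counters=[0,0,0,0,0,0,1,0,0,1,0,0,0,1,0,0,1,0,1]
Step 2: insert ej at [2, 6, 8, 12, 15] -> counters=[0,0,1,0,0,0,2,0,1,1,0,0,1,1,0,1,1,0,1]
Step 3: insert heb at [5, 7, 8, 9, 16] -> counters=[0,0,1,0,0,1,2,1,2,2,0,0,1,1,0,1,2,0,1]
Step 4: insert ep at [9, 10, 14, 16, 17] -> counters=[0,0,1,0,0,1,2,1,2,3,1,0,1,1,1,1,3,1,1]
Step 5: insert t at [7, 9, 13, 15, 16] -> counters=[0,0,1,0,0,1,2,2,2,4,1,0,1,2,1,2,4,1,1]
Step 6: insert p at [6, 9, 13, 16, 18] -> counters=[0,0,1,0,0,1,3,2,2,5,1,0,1,3,1,2,5,1,2]
Step 7: delete ep at [9, 10, 14, 16, 17] -> counters=[0,0,1,0,0,1,3,2,2,4,0,0,1,3,0,2,4,0,2]
Step 8: insert ep at [9, 10, 14, 16, 17] -> counters=[0,0,1,0,0,1,3,2,2,5,1,0,1,3,1,2,5,1,2]
Step 9: insert heb at [5, 7, 8, 9, 16] -> counters=[0,0,1,0,0,2,3,3,3,6,1,0,1,3,1,2,6,1,2]
Step 10: delete heb at [5, 7, 8, 9, 16] -> counters=[0,0,1,0,0,1,3,2,2,5,1,0,1,3,1,2,5,1,2]
Step 11: delete ej at [2, 6, 8, 12, 15] -> counters=[0,0,0,0,0,1,2,2,1,5,1,0,0,3,1,1,5,1,2]
Step 12: insert ej at [2, 6, 8, 12, 15] -> counters=[0,0,1,0,0,1,3,2,2,5,1,0,1,3,1,2,5,1,2]
Step 13: delete t at [7, 9, 13, 15, 16] -> counters=[0,0,1,0,0,1,3,1,2,4,1,0,1,2,1,1,4,1,2]
Step 14: delete ej at [2, 6, 8, 12, 15] -> counters=[0,0,0,0,0,1,2,1,1,4,1,0,0,2,1,0,4,1,2]
Step 15: insert ep at [9, 10, 14, 16, 17] -> counters=[0,0,0,0,0,1,2,1,1,5,2,0,0,2,2,0,5,2,2]
Step 16: insert ej at [2, 6, 8, 12, 15] -> counters=[0,0,1,0,0,1,3,1,2,5,2,0,1,2,2,1,5,2,2]
Step 17: delete ej at [2, 6, 8, 12, 15] -> counters=[0,0,0,0,0,1,2,1,1,5,2,0,0,2,2,0,5,2,2]
Step 18: insert heb at [5, 7, 8, 9, 16] -> counters=[0,0,0,0,0,2,2,2,2,6,2,0,0,2,2,0,6,2,2]
Step 19: insert heb at [5, 7, 8, 9, 16] -> counters=[0,0,0,0,0,3,2,3,3,7,2,0,0,2,2,0,7,2,2]
Final counters=[0,0,0,0,0,3,2,3,3,7,2,0,0,2,2,0,7,2,2] -> 11 nonzero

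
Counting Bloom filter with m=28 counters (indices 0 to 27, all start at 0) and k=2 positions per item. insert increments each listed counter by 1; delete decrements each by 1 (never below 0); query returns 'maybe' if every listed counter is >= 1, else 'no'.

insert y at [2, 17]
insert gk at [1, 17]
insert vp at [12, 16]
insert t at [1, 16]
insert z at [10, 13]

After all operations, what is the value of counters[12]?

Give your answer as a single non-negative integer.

Answer: 1

Derivation:
Step 1: insert y at [2, 17] -> counters=[0,0,1,0,0,0,0,0,0,0,0,0,0,0,0,0,0,1,0,0,0,0,0,0,0,0,0,0]
Step 2: insert gk at [1, 17] -> counters=[0,1,1,0,0,0,0,0,0,0,0,0,0,0,0,0,0,2,0,0,0,0,0,0,0,0,0,0]
Step 3: insert vp at [12, 16] -> counters=[0,1,1,0,0,0,0,0,0,0,0,0,1,0,0,0,1,2,0,0,0,0,0,0,0,0,0,0]
Step 4: insert t at [1, 16] -> counters=[0,2,1,0,0,0,0,0,0,0,0,0,1,0,0,0,2,2,0,0,0,0,0,0,0,0,0,0]
Step 5: insert z at [10, 13] -> counters=[0,2,1,0,0,0,0,0,0,0,1,0,1,1,0,0,2,2,0,0,0,0,0,0,0,0,0,0]
Final counters=[0,2,1,0,0,0,0,0,0,0,1,0,1,1,0,0,2,2,0,0,0,0,0,0,0,0,0,0] -> counters[12]=1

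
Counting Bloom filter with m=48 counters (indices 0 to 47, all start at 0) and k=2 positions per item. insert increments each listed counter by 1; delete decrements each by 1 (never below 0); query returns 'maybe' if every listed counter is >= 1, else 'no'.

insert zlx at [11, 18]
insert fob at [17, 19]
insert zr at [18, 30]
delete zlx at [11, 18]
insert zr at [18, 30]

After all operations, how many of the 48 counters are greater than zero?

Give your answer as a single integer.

Step 1: insert zlx at [11, 18] -> counters=[0,0,0,0,0,0,0,0,0,0,0,1,0,0,0,0,0,0,1,0,0,0,0,0,0,0,0,0,0,0,0,0,0,0,0,0,0,0,0,0,0,0,0,0,0,0,0,0]
Step 2: insert fob at [17, 19] -> counters=[0,0,0,0,0,0,0,0,0,0,0,1,0,0,0,0,0,1,1,1,0,0,0,0,0,0,0,0,0,0,0,0,0,0,0,0,0,0,0,0,0,0,0,0,0,0,0,0]
Step 3: insert zr at [18, 30] -> counters=[0,0,0,0,0,0,0,0,0,0,0,1,0,0,0,0,0,1,2,1,0,0,0,0,0,0,0,0,0,0,1,0,0,0,0,0,0,0,0,0,0,0,0,0,0,0,0,0]
Step 4: delete zlx at [11, 18] -> counters=[0,0,0,0,0,0,0,0,0,0,0,0,0,0,0,0,0,1,1,1,0,0,0,0,0,0,0,0,0,0,1,0,0,0,0,0,0,0,0,0,0,0,0,0,0,0,0,0]
Step 5: insert zr at [18, 30] -> counters=[0,0,0,0,0,0,0,0,0,0,0,0,0,0,0,0,0,1,2,1,0,0,0,0,0,0,0,0,0,0,2,0,0,0,0,0,0,0,0,0,0,0,0,0,0,0,0,0]
Final counters=[0,0,0,0,0,0,0,0,0,0,0,0,0,0,0,0,0,1,2,1,0,0,0,0,0,0,0,0,0,0,2,0,0,0,0,0,0,0,0,0,0,0,0,0,0,0,0,0] -> 4 nonzero

Answer: 4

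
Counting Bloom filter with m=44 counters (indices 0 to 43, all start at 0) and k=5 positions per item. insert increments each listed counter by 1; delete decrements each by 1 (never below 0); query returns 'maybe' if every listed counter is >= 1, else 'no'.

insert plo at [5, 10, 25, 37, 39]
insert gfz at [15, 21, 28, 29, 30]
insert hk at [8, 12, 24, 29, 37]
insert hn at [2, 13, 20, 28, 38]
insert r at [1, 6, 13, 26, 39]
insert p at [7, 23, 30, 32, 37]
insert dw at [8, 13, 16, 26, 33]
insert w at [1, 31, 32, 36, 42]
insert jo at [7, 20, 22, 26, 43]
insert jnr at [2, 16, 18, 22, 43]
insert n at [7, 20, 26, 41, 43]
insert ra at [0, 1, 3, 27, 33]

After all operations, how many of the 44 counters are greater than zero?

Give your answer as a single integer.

Answer: 35

Derivation:
Step 1: insert plo at [5, 10, 25, 37, 39] -> counters=[0,0,0,0,0,1,0,0,0,0,1,0,0,0,0,0,0,0,0,0,0,0,0,0,0,1,0,0,0,0,0,0,0,0,0,0,0,1,0,1,0,0,0,0]
Step 2: insert gfz at [15, 21, 28, 29, 30] -> counters=[0,0,0,0,0,1,0,0,0,0,1,0,0,0,0,1,0,0,0,0,0,1,0,0,0,1,0,0,1,1,1,0,0,0,0,0,0,1,0,1,0,0,0,0]
Step 3: insert hk at [8, 12, 24, 29, 37] -> counters=[0,0,0,0,0,1,0,0,1,0,1,0,1,0,0,1,0,0,0,0,0,1,0,0,1,1,0,0,1,2,1,0,0,0,0,0,0,2,0,1,0,0,0,0]
Step 4: insert hn at [2, 13, 20, 28, 38] -> counters=[0,0,1,0,0,1,0,0,1,0,1,0,1,1,0,1,0,0,0,0,1,1,0,0,1,1,0,0,2,2,1,0,0,0,0,0,0,2,1,1,0,0,0,0]
Step 5: insert r at [1, 6, 13, 26, 39] -> counters=[0,1,1,0,0,1,1,0,1,0,1,0,1,2,0,1,0,0,0,0,1,1,0,0,1,1,1,0,2,2,1,0,0,0,0,0,0,2,1,2,0,0,0,0]
Step 6: insert p at [7, 23, 30, 32, 37] -> counters=[0,1,1,0,0,1,1,1,1,0,1,0,1,2,0,1,0,0,0,0,1,1,0,1,1,1,1,0,2,2,2,0,1,0,0,0,0,3,1,2,0,0,0,0]
Step 7: insert dw at [8, 13, 16, 26, 33] -> counters=[0,1,1,0,0,1,1,1,2,0,1,0,1,3,0,1,1,0,0,0,1,1,0,1,1,1,2,0,2,2,2,0,1,1,0,0,0,3,1,2,0,0,0,0]
Step 8: insert w at [1, 31, 32, 36, 42] -> counters=[0,2,1,0,0,1,1,1,2,0,1,0,1,3,0,1,1,0,0,0,1,1,0,1,1,1,2,0,2,2,2,1,2,1,0,0,1,3,1,2,0,0,1,0]
Step 9: insert jo at [7, 20, 22, 26, 43] -> counters=[0,2,1,0,0,1,1,2,2,0,1,0,1,3,0,1,1,0,0,0,2,1,1,1,1,1,3,0,2,2,2,1,2,1,0,0,1,3,1,2,0,0,1,1]
Step 10: insert jnr at [2, 16, 18, 22, 43] -> counters=[0,2,2,0,0,1,1,2,2,0,1,0,1,3,0,1,2,0,1,0,2,1,2,1,1,1,3,0,2,2,2,1,2,1,0,0,1,3,1,2,0,0,1,2]
Step 11: insert n at [7, 20, 26, 41, 43] -> counters=[0,2,2,0,0,1,1,3,2,0,1,0,1,3,0,1,2,0,1,0,3,1,2,1,1,1,4,0,2,2,2,1,2,1,0,0,1,3,1,2,0,1,1,3]
Step 12: insert ra at [0, 1, 3, 27, 33] -> counters=[1,3,2,1,0,1,1,3,2,0,1,0,1,3,0,1,2,0,1,0,3,1,2,1,1,1,4,1,2,2,2,1,2,2,0,0,1,3,1,2,0,1,1,3]
Final counters=[1,3,2,1,0,1,1,3,2,0,1,0,1,3,0,1,2,0,1,0,3,1,2,1,1,1,4,1,2,2,2,1,2,2,0,0,1,3,1,2,0,1,1,3] -> 35 nonzero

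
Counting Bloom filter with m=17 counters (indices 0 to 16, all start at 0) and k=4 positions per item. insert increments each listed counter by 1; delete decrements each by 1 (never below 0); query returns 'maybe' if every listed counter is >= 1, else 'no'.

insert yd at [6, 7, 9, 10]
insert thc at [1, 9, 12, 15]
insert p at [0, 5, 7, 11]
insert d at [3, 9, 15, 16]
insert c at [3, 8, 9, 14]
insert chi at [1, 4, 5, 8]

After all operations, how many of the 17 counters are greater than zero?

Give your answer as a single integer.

Step 1: insert yd at [6, 7, 9, 10] -> counters=[0,0,0,0,0,0,1,1,0,1,1,0,0,0,0,0,0]
Step 2: insert thc at [1, 9, 12, 15] -> counters=[0,1,0,0,0,0,1,1,0,2,1,0,1,0,0,1,0]
Step 3: insert p at [0, 5, 7, 11] -> counters=[1,1,0,0,0,1,1,2,0,2,1,1,1,0,0,1,0]
Step 4: insert d at [3, 9, 15, 16] -> counters=[1,1,0,1,0,1,1,2,0,3,1,1,1,0,0,2,1]
Step 5: insert c at [3, 8, 9, 14] -> counters=[1,1,0,2,0,1,1,2,1,4,1,1,1,0,1,2,1]
Step 6: insert chi at [1, 4, 5, 8] -> counters=[1,2,0,2,1,2,1,2,2,4,1,1,1,0,1,2,1]
Final counters=[1,2,0,2,1,2,1,2,2,4,1,1,1,0,1,2,1] -> 15 nonzero

Answer: 15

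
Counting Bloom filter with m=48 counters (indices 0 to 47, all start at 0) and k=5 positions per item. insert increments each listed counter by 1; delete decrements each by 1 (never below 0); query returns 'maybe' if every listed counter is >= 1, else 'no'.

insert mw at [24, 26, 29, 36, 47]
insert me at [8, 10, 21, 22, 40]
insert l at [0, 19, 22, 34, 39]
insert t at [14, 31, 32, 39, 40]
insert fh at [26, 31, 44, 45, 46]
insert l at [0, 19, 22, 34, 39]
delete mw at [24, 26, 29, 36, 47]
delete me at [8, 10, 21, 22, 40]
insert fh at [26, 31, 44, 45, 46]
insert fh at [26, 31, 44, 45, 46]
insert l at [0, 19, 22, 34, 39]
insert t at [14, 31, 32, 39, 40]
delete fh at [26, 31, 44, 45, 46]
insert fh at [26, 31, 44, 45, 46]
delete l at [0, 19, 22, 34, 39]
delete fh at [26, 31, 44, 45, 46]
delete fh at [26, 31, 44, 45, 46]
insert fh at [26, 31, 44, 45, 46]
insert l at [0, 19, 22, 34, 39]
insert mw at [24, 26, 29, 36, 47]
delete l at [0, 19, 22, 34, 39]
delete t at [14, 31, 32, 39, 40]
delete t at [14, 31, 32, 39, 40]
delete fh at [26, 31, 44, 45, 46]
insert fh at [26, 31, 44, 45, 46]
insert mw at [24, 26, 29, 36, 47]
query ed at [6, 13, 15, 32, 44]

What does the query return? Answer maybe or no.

Step 1: insert mw at [24, 26, 29, 36, 47] -> counters=[0,0,0,0,0,0,0,0,0,0,0,0,0,0,0,0,0,0,0,0,0,0,0,0,1,0,1,0,0,1,0,0,0,0,0,0,1,0,0,0,0,0,0,0,0,0,0,1]
Step 2: insert me at [8, 10, 21, 22, 40] -> counters=[0,0,0,0,0,0,0,0,1,0,1,0,0,0,0,0,0,0,0,0,0,1,1,0,1,0,1,0,0,1,0,0,0,0,0,0,1,0,0,0,1,0,0,0,0,0,0,1]
Step 3: insert l at [0, 19, 22, 34, 39] -> counters=[1,0,0,0,0,0,0,0,1,0,1,0,0,0,0,0,0,0,0,1,0,1,2,0,1,0,1,0,0,1,0,0,0,0,1,0,1,0,0,1,1,0,0,0,0,0,0,1]
Step 4: insert t at [14, 31, 32, 39, 40] -> counters=[1,0,0,0,0,0,0,0,1,0,1,0,0,0,1,0,0,0,0,1,0,1,2,0,1,0,1,0,0,1,0,1,1,0,1,0,1,0,0,2,2,0,0,0,0,0,0,1]
Step 5: insert fh at [26, 31, 44, 45, 46] -> counters=[1,0,0,0,0,0,0,0,1,0,1,0,0,0,1,0,0,0,0,1,0,1,2,0,1,0,2,0,0,1,0,2,1,0,1,0,1,0,0,2,2,0,0,0,1,1,1,1]
Step 6: insert l at [0, 19, 22, 34, 39] -> counters=[2,0,0,0,0,0,0,0,1,0,1,0,0,0,1,0,0,0,0,2,0,1,3,0,1,0,2,0,0,1,0,2,1,0,2,0,1,0,0,3,2,0,0,0,1,1,1,1]
Step 7: delete mw at [24, 26, 29, 36, 47] -> counters=[2,0,0,0,0,0,0,0,1,0,1,0,0,0,1,0,0,0,0,2,0,1,3,0,0,0,1,0,0,0,0,2,1,0,2,0,0,0,0,3,2,0,0,0,1,1,1,0]
Step 8: delete me at [8, 10, 21, 22, 40] -> counters=[2,0,0,0,0,0,0,0,0,0,0,0,0,0,1,0,0,0,0,2,0,0,2,0,0,0,1,0,0,0,0,2,1,0,2,0,0,0,0,3,1,0,0,0,1,1,1,0]
Step 9: insert fh at [26, 31, 44, 45, 46] -> counters=[2,0,0,0,0,0,0,0,0,0,0,0,0,0,1,0,0,0,0,2,0,0,2,0,0,0,2,0,0,0,0,3,1,0,2,0,0,0,0,3,1,0,0,0,2,2,2,0]
Step 10: insert fh at [26, 31, 44, 45, 46] -> counters=[2,0,0,0,0,0,0,0,0,0,0,0,0,0,1,0,0,0,0,2,0,0,2,0,0,0,3,0,0,0,0,4,1,0,2,0,0,0,0,3,1,0,0,0,3,3,3,0]
Step 11: insert l at [0, 19, 22, 34, 39] -> counters=[3,0,0,0,0,0,0,0,0,0,0,0,0,0,1,0,0,0,0,3,0,0,3,0,0,0,3,0,0,0,0,4,1,0,3,0,0,0,0,4,1,0,0,0,3,3,3,0]
Step 12: insert t at [14, 31, 32, 39, 40] -> counters=[3,0,0,0,0,0,0,0,0,0,0,0,0,0,2,0,0,0,0,3,0,0,3,0,0,0,3,0,0,0,0,5,2,0,3,0,0,0,0,5,2,0,0,0,3,3,3,0]
Step 13: delete fh at [26, 31, 44, 45, 46] -> counters=[3,0,0,0,0,0,0,0,0,0,0,0,0,0,2,0,0,0,0,3,0,0,3,0,0,0,2,0,0,0,0,4,2,0,3,0,0,0,0,5,2,0,0,0,2,2,2,0]
Step 14: insert fh at [26, 31, 44, 45, 46] -> counters=[3,0,0,0,0,0,0,0,0,0,0,0,0,0,2,0,0,0,0,3,0,0,3,0,0,0,3,0,0,0,0,5,2,0,3,0,0,0,0,5,2,0,0,0,3,3,3,0]
Step 15: delete l at [0, 19, 22, 34, 39] -> counters=[2,0,0,0,0,0,0,0,0,0,0,0,0,0,2,0,0,0,0,2,0,0,2,0,0,0,3,0,0,0,0,5,2,0,2,0,0,0,0,4,2,0,0,0,3,3,3,0]
Step 16: delete fh at [26, 31, 44, 45, 46] -> counters=[2,0,0,0,0,0,0,0,0,0,0,0,0,0,2,0,0,0,0,2,0,0,2,0,0,0,2,0,0,0,0,4,2,0,2,0,0,0,0,4,2,0,0,0,2,2,2,0]
Step 17: delete fh at [26, 31, 44, 45, 46] -> counters=[2,0,0,0,0,0,0,0,0,0,0,0,0,0,2,0,0,0,0,2,0,0,2,0,0,0,1,0,0,0,0,3,2,0,2,0,0,0,0,4,2,0,0,0,1,1,1,0]
Step 18: insert fh at [26, 31, 44, 45, 46] -> counters=[2,0,0,0,0,0,0,0,0,0,0,0,0,0,2,0,0,0,0,2,0,0,2,0,0,0,2,0,0,0,0,4,2,0,2,0,0,0,0,4,2,0,0,0,2,2,2,0]
Step 19: insert l at [0, 19, 22, 34, 39] -> counters=[3,0,0,0,0,0,0,0,0,0,0,0,0,0,2,0,0,0,0,3,0,0,3,0,0,0,2,0,0,0,0,4,2,0,3,0,0,0,0,5,2,0,0,0,2,2,2,0]
Step 20: insert mw at [24, 26, 29, 36, 47] -> counters=[3,0,0,0,0,0,0,0,0,0,0,0,0,0,2,0,0,0,0,3,0,0,3,0,1,0,3,0,0,1,0,4,2,0,3,0,1,0,0,5,2,0,0,0,2,2,2,1]
Step 21: delete l at [0, 19, 22, 34, 39] -> counters=[2,0,0,0,0,0,0,0,0,0,0,0,0,0,2,0,0,0,0,2,0,0,2,0,1,0,3,0,0,1,0,4,2,0,2,0,1,0,0,4,2,0,0,0,2,2,2,1]
Step 22: delete t at [14, 31, 32, 39, 40] -> counters=[2,0,0,0,0,0,0,0,0,0,0,0,0,0,1,0,0,0,0,2,0,0,2,0,1,0,3,0,0,1,0,3,1,0,2,0,1,0,0,3,1,0,0,0,2,2,2,1]
Step 23: delete t at [14, 31, 32, 39, 40] -> counters=[2,0,0,0,0,0,0,0,0,0,0,0,0,0,0,0,0,0,0,2,0,0,2,0,1,0,3,0,0,1,0,2,0,0,2,0,1,0,0,2,0,0,0,0,2,2,2,1]
Step 24: delete fh at [26, 31, 44, 45, 46] -> counters=[2,0,0,0,0,0,0,0,0,0,0,0,0,0,0,0,0,0,0,2,0,0,2,0,1,0,2,0,0,1,0,1,0,0,2,0,1,0,0,2,0,0,0,0,1,1,1,1]
Step 25: insert fh at [26, 31, 44, 45, 46] -> counters=[2,0,0,0,0,0,0,0,0,0,0,0,0,0,0,0,0,0,0,2,0,0,2,0,1,0,3,0,0,1,0,2,0,0,2,0,1,0,0,2,0,0,0,0,2,2,2,1]
Step 26: insert mw at [24, 26, 29, 36, 47] -> counters=[2,0,0,0,0,0,0,0,0,0,0,0,0,0,0,0,0,0,0,2,0,0,2,0,2,0,4,0,0,2,0,2,0,0,2,0,2,0,0,2,0,0,0,0,2,2,2,2]
Query ed: check counters[6]=0 counters[13]=0 counters[15]=0 counters[32]=0 counters[44]=2 -> no

Answer: no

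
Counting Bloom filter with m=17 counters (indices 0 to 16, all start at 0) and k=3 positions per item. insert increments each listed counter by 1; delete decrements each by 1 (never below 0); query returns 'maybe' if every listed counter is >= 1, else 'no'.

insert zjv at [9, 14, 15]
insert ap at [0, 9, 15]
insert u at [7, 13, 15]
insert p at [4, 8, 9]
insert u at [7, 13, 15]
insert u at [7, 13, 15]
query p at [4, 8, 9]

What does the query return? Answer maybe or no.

Step 1: insert zjv at [9, 14, 15] -> counters=[0,0,0,0,0,0,0,0,0,1,0,0,0,0,1,1,0]
Step 2: insert ap at [0, 9, 15] -> counters=[1,0,0,0,0,0,0,0,0,2,0,0,0,0,1,2,0]
Step 3: insert u at [7, 13, 15] -> counters=[1,0,0,0,0,0,0,1,0,2,0,0,0,1,1,3,0]
Step 4: insert p at [4, 8, 9] -> counters=[1,0,0,0,1,0,0,1,1,3,0,0,0,1,1,3,0]
Step 5: insert u at [7, 13, 15] -> counters=[1,0,0,0,1,0,0,2,1,3,0,0,0,2,1,4,0]
Step 6: insert u at [7, 13, 15] -> counters=[1,0,0,0,1,0,0,3,1,3,0,0,0,3,1,5,0]
Query p: check counters[4]=1 counters[8]=1 counters[9]=3 -> maybe

Answer: maybe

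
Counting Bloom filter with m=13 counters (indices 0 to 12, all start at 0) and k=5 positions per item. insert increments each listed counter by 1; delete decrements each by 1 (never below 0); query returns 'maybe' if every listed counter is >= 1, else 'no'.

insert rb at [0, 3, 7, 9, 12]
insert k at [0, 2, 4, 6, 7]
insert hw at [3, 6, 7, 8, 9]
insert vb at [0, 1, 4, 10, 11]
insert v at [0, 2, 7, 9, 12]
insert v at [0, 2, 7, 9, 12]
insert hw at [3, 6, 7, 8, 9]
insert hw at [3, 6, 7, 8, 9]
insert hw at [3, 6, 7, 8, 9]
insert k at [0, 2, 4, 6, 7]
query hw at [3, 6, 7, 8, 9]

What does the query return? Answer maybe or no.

Step 1: insert rb at [0, 3, 7, 9, 12] -> counters=[1,0,0,1,0,0,0,1,0,1,0,0,1]
Step 2: insert k at [0, 2, 4, 6, 7] -> counters=[2,0,1,1,1,0,1,2,0,1,0,0,1]
Step 3: insert hw at [3, 6, 7, 8, 9] -> counters=[2,0,1,2,1,0,2,3,1,2,0,0,1]
Step 4: insert vb at [0, 1, 4, 10, 11] -> counters=[3,1,1,2,2,0,2,3,1,2,1,1,1]
Step 5: insert v at [0, 2, 7, 9, 12] -> counters=[4,1,2,2,2,0,2,4,1,3,1,1,2]
Step 6: insert v at [0, 2, 7, 9, 12] -> counters=[5,1,3,2,2,0,2,5,1,4,1,1,3]
Step 7: insert hw at [3, 6, 7, 8, 9] -> counters=[5,1,3,3,2,0,3,6,2,5,1,1,3]
Step 8: insert hw at [3, 6, 7, 8, 9] -> counters=[5,1,3,4,2,0,4,7,3,6,1,1,3]
Step 9: insert hw at [3, 6, 7, 8, 9] -> counters=[5,1,3,5,2,0,5,8,4,7,1,1,3]
Step 10: insert k at [0, 2, 4, 6, 7] -> counters=[6,1,4,5,3,0,6,9,4,7,1,1,3]
Query hw: check counters[3]=5 counters[6]=6 counters[7]=9 counters[8]=4 counters[9]=7 -> maybe

Answer: maybe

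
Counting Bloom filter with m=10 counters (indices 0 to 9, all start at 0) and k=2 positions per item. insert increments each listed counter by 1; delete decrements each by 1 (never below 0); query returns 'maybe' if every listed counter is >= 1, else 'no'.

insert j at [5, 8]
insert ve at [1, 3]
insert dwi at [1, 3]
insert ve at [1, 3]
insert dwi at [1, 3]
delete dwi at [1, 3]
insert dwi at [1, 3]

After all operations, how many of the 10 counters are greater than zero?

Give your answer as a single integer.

Answer: 4

Derivation:
Step 1: insert j at [5, 8] -> counters=[0,0,0,0,0,1,0,0,1,0]
Step 2: insert ve at [1, 3] -> counters=[0,1,0,1,0,1,0,0,1,0]
Step 3: insert dwi at [1, 3] -> counters=[0,2,0,2,0,1,0,0,1,0]
Step 4: insert ve at [1, 3] -> counters=[0,3,0,3,0,1,0,0,1,0]
Step 5: insert dwi at [1, 3] -> counters=[0,4,0,4,0,1,0,0,1,0]
Step 6: delete dwi at [1, 3] -> counters=[0,3,0,3,0,1,0,0,1,0]
Step 7: insert dwi at [1, 3] -> counters=[0,4,0,4,0,1,0,0,1,0]
Final counters=[0,4,0,4,0,1,0,0,1,0] -> 4 nonzero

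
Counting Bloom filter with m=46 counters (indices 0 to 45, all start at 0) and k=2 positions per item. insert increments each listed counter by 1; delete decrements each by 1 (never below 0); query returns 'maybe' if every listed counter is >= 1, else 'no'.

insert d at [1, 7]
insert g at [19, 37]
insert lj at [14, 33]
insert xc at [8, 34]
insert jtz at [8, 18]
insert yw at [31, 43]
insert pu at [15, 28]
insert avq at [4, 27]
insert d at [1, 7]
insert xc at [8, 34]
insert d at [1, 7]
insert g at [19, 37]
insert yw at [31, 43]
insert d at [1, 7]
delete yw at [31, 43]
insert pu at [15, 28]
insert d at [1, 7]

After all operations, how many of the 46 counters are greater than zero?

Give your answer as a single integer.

Step 1: insert d at [1, 7] -> counters=[0,1,0,0,0,0,0,1,0,0,0,0,0,0,0,0,0,0,0,0,0,0,0,0,0,0,0,0,0,0,0,0,0,0,0,0,0,0,0,0,0,0,0,0,0,0]
Step 2: insert g at [19, 37] -> counters=[0,1,0,0,0,0,0,1,0,0,0,0,0,0,0,0,0,0,0,1,0,0,0,0,0,0,0,0,0,0,0,0,0,0,0,0,0,1,0,0,0,0,0,0,0,0]
Step 3: insert lj at [14, 33] -> counters=[0,1,0,0,0,0,0,1,0,0,0,0,0,0,1,0,0,0,0,1,0,0,0,0,0,0,0,0,0,0,0,0,0,1,0,0,0,1,0,0,0,0,0,0,0,0]
Step 4: insert xc at [8, 34] -> counters=[0,1,0,0,0,0,0,1,1,0,0,0,0,0,1,0,0,0,0,1,0,0,0,0,0,0,0,0,0,0,0,0,0,1,1,0,0,1,0,0,0,0,0,0,0,0]
Step 5: insert jtz at [8, 18] -> counters=[0,1,0,0,0,0,0,1,2,0,0,0,0,0,1,0,0,0,1,1,0,0,0,0,0,0,0,0,0,0,0,0,0,1,1,0,0,1,0,0,0,0,0,0,0,0]
Step 6: insert yw at [31, 43] -> counters=[0,1,0,0,0,0,0,1,2,0,0,0,0,0,1,0,0,0,1,1,0,0,0,0,0,0,0,0,0,0,0,1,0,1,1,0,0,1,0,0,0,0,0,1,0,0]
Step 7: insert pu at [15, 28] -> counters=[0,1,0,0,0,0,0,1,2,0,0,0,0,0,1,1,0,0,1,1,0,0,0,0,0,0,0,0,1,0,0,1,0,1,1,0,0,1,0,0,0,0,0,1,0,0]
Step 8: insert avq at [4, 27] -> counters=[0,1,0,0,1,0,0,1,2,0,0,0,0,0,1,1,0,0,1,1,0,0,0,0,0,0,0,1,1,0,0,1,0,1,1,0,0,1,0,0,0,0,0,1,0,0]
Step 9: insert d at [1, 7] -> counters=[0,2,0,0,1,0,0,2,2,0,0,0,0,0,1,1,0,0,1,1,0,0,0,0,0,0,0,1,1,0,0,1,0,1,1,0,0,1,0,0,0,0,0,1,0,0]
Step 10: insert xc at [8, 34] -> counters=[0,2,0,0,1,0,0,2,3,0,0,0,0,0,1,1,0,0,1,1,0,0,0,0,0,0,0,1,1,0,0,1,0,1,2,0,0,1,0,0,0,0,0,1,0,0]
Step 11: insert d at [1, 7] -> counters=[0,3,0,0,1,0,0,3,3,0,0,0,0,0,1,1,0,0,1,1,0,0,0,0,0,0,0,1,1,0,0,1,0,1,2,0,0,1,0,0,0,0,0,1,0,0]
Step 12: insert g at [19, 37] -> counters=[0,3,0,0,1,0,0,3,3,0,0,0,0,0,1,1,0,0,1,2,0,0,0,0,0,0,0,1,1,0,0,1,0,1,2,0,0,2,0,0,0,0,0,1,0,0]
Step 13: insert yw at [31, 43] -> counters=[0,3,0,0,1,0,0,3,3,0,0,0,0,0,1,1,0,0,1,2,0,0,0,0,0,0,0,1,1,0,0,2,0,1,2,0,0,2,0,0,0,0,0,2,0,0]
Step 14: insert d at [1, 7] -> counters=[0,4,0,0,1,0,0,4,3,0,0,0,0,0,1,1,0,0,1,2,0,0,0,0,0,0,0,1,1,0,0,2,0,1,2,0,0,2,0,0,0,0,0,2,0,0]
Step 15: delete yw at [31, 43] -> counters=[0,4,0,0,1,0,0,4,3,0,0,0,0,0,1,1,0,0,1,2,0,0,0,0,0,0,0,1,1,0,0,1,0,1,2,0,0,2,0,0,0,0,0,1,0,0]
Step 16: insert pu at [15, 28] -> counters=[0,4,0,0,1,0,0,4,3,0,0,0,0,0,1,2,0,0,1,2,0,0,0,0,0,0,0,1,2,0,0,1,0,1,2,0,0,2,0,0,0,0,0,1,0,0]
Step 17: insert d at [1, 7] -> counters=[0,5,0,0,1,0,0,5,3,0,0,0,0,0,1,2,0,0,1,2,0,0,0,0,0,0,0,1,2,0,0,1,0,1,2,0,0,2,0,0,0,0,0,1,0,0]
Final counters=[0,5,0,0,1,0,0,5,3,0,0,0,0,0,1,2,0,0,1,2,0,0,0,0,0,0,0,1,2,0,0,1,0,1,2,0,0,2,0,0,0,0,0,1,0,0] -> 15 nonzero

Answer: 15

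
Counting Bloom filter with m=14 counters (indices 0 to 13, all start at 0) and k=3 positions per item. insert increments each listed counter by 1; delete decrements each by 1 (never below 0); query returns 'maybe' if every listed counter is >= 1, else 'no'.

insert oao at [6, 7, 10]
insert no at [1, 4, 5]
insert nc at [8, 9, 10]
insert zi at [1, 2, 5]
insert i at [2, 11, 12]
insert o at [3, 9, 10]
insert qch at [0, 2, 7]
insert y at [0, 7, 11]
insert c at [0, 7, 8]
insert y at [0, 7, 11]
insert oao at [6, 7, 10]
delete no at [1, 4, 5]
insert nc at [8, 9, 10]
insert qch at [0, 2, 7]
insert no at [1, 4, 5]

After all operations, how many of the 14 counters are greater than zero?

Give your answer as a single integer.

Step 1: insert oao at [6, 7, 10] -> counters=[0,0,0,0,0,0,1,1,0,0,1,0,0,0]
Step 2: insert no at [1, 4, 5] -> counters=[0,1,0,0,1,1,1,1,0,0,1,0,0,0]
Step 3: insert nc at [8, 9, 10] -> counters=[0,1,0,0,1,1,1,1,1,1,2,0,0,0]
Step 4: insert zi at [1, 2, 5] -> counters=[0,2,1,0,1,2,1,1,1,1,2,0,0,0]
Step 5: insert i at [2, 11, 12] -> counters=[0,2,2,0,1,2,1,1,1,1,2,1,1,0]
Step 6: insert o at [3, 9, 10] -> counters=[0,2,2,1,1,2,1,1,1,2,3,1,1,0]
Step 7: insert qch at [0, 2, 7] -> counters=[1,2,3,1,1,2,1,2,1,2,3,1,1,0]
Step 8: insert y at [0, 7, 11] -> counters=[2,2,3,1,1,2,1,3,1,2,3,2,1,0]
Step 9: insert c at [0, 7, 8] -> counters=[3,2,3,1,1,2,1,4,2,2,3,2,1,0]
Step 10: insert y at [0, 7, 11] -> counters=[4,2,3,1,1,2,1,5,2,2,3,3,1,0]
Step 11: insert oao at [6, 7, 10] -> counters=[4,2,3,1,1,2,2,6,2,2,4,3,1,0]
Step 12: delete no at [1, 4, 5] -> counters=[4,1,3,1,0,1,2,6,2,2,4,3,1,0]
Step 13: insert nc at [8, 9, 10] -> counters=[4,1,3,1,0,1,2,6,3,3,5,3,1,0]
Step 14: insert qch at [0, 2, 7] -> counters=[5,1,4,1,0,1,2,7,3,3,5,3,1,0]
Step 15: insert no at [1, 4, 5] -> counters=[5,2,4,1,1,2,2,7,3,3,5,3,1,0]
Final counters=[5,2,4,1,1,2,2,7,3,3,5,3,1,0] -> 13 nonzero

Answer: 13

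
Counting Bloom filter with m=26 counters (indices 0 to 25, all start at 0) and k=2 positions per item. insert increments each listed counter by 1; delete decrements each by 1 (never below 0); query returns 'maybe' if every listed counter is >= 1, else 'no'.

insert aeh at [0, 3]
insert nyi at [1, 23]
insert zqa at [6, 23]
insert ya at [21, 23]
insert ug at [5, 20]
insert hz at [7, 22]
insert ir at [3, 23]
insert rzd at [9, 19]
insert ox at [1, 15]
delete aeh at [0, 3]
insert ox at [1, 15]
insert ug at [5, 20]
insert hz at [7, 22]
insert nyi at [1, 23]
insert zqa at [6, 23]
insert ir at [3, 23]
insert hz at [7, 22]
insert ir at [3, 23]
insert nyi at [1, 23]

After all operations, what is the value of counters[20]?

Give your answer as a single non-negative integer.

Answer: 2

Derivation:
Step 1: insert aeh at [0, 3] -> counters=[1,0,0,1,0,0,0,0,0,0,0,0,0,0,0,0,0,0,0,0,0,0,0,0,0,0]
Step 2: insert nyi at [1, 23] -> counters=[1,1,0,1,0,0,0,0,0,0,0,0,0,0,0,0,0,0,0,0,0,0,0,1,0,0]
Step 3: insert zqa at [6, 23] -> counters=[1,1,0,1,0,0,1,0,0,0,0,0,0,0,0,0,0,0,0,0,0,0,0,2,0,0]
Step 4: insert ya at [21, 23] -> counters=[1,1,0,1,0,0,1,0,0,0,0,0,0,0,0,0,0,0,0,0,0,1,0,3,0,0]
Step 5: insert ug at [5, 20] -> counters=[1,1,0,1,0,1,1,0,0,0,0,0,0,0,0,0,0,0,0,0,1,1,0,3,0,0]
Step 6: insert hz at [7, 22] -> counters=[1,1,0,1,0,1,1,1,0,0,0,0,0,0,0,0,0,0,0,0,1,1,1,3,0,0]
Step 7: insert ir at [3, 23] -> counters=[1,1,0,2,0,1,1,1,0,0,0,0,0,0,0,0,0,0,0,0,1,1,1,4,0,0]
Step 8: insert rzd at [9, 19] -> counters=[1,1,0,2,0,1,1,1,0,1,0,0,0,0,0,0,0,0,0,1,1,1,1,4,0,0]
Step 9: insert ox at [1, 15] -> counters=[1,2,0,2,0,1,1,1,0,1,0,0,0,0,0,1,0,0,0,1,1,1,1,4,0,0]
Step 10: delete aeh at [0, 3] -> counters=[0,2,0,1,0,1,1,1,0,1,0,0,0,0,0,1,0,0,0,1,1,1,1,4,0,0]
Step 11: insert ox at [1, 15] -> counters=[0,3,0,1,0,1,1,1,0,1,0,0,0,0,0,2,0,0,0,1,1,1,1,4,0,0]
Step 12: insert ug at [5, 20] -> counters=[0,3,0,1,0,2,1,1,0,1,0,0,0,0,0,2,0,0,0,1,2,1,1,4,0,0]
Step 13: insert hz at [7, 22] -> counters=[0,3,0,1,0,2,1,2,0,1,0,0,0,0,0,2,0,0,0,1,2,1,2,4,0,0]
Step 14: insert nyi at [1, 23] -> counters=[0,4,0,1,0,2,1,2,0,1,0,0,0,0,0,2,0,0,0,1,2,1,2,5,0,0]
Step 15: insert zqa at [6, 23] -> counters=[0,4,0,1,0,2,2,2,0,1,0,0,0,0,0,2,0,0,0,1,2,1,2,6,0,0]
Step 16: insert ir at [3, 23] -> counters=[0,4,0,2,0,2,2,2,0,1,0,0,0,0,0,2,0,0,0,1,2,1,2,7,0,0]
Step 17: insert hz at [7, 22] -> counters=[0,4,0,2,0,2,2,3,0,1,0,0,0,0,0,2,0,0,0,1,2,1,3,7,0,0]
Step 18: insert ir at [3, 23] -> counters=[0,4,0,3,0,2,2,3,0,1,0,0,0,0,0,2,0,0,0,1,2,1,3,8,0,0]
Step 19: insert nyi at [1, 23] -> counters=[0,5,0,3,0,2,2,3,0,1,0,0,0,0,0,2,0,0,0,1,2,1,3,9,0,0]
Final counters=[0,5,0,3,0,2,2,3,0,1,0,0,0,0,0,2,0,0,0,1,2,1,3,9,0,0] -> counters[20]=2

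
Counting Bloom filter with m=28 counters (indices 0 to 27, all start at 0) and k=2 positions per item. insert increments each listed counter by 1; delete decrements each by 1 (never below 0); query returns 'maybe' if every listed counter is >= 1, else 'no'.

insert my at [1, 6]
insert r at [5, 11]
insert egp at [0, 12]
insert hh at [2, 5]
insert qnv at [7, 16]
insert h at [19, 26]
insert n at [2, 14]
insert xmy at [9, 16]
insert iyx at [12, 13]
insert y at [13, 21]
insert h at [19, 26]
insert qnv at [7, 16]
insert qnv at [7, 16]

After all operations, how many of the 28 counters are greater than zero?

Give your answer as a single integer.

Step 1: insert my at [1, 6] -> counters=[0,1,0,0,0,0,1,0,0,0,0,0,0,0,0,0,0,0,0,0,0,0,0,0,0,0,0,0]
Step 2: insert r at [5, 11] -> counters=[0,1,0,0,0,1,1,0,0,0,0,1,0,0,0,0,0,0,0,0,0,0,0,0,0,0,0,0]
Step 3: insert egp at [0, 12] -> counters=[1,1,0,0,0,1,1,0,0,0,0,1,1,0,0,0,0,0,0,0,0,0,0,0,0,0,0,0]
Step 4: insert hh at [2, 5] -> counters=[1,1,1,0,0,2,1,0,0,0,0,1,1,0,0,0,0,0,0,0,0,0,0,0,0,0,0,0]
Step 5: insert qnv at [7, 16] -> counters=[1,1,1,0,0,2,1,1,0,0,0,1,1,0,0,0,1,0,0,0,0,0,0,0,0,0,0,0]
Step 6: insert h at [19, 26] -> counters=[1,1,1,0,0,2,1,1,0,0,0,1,1,0,0,0,1,0,0,1,0,0,0,0,0,0,1,0]
Step 7: insert n at [2, 14] -> counters=[1,1,2,0,0,2,1,1,0,0,0,1,1,0,1,0,1,0,0,1,0,0,0,0,0,0,1,0]
Step 8: insert xmy at [9, 16] -> counters=[1,1,2,0,0,2,1,1,0,1,0,1,1,0,1,0,2,0,0,1,0,0,0,0,0,0,1,0]
Step 9: insert iyx at [12, 13] -> counters=[1,1,2,0,0,2,1,1,0,1,0,1,2,1,1,0,2,0,0,1,0,0,0,0,0,0,1,0]
Step 10: insert y at [13, 21] -> counters=[1,1,2,0,0,2,1,1,0,1,0,1,2,2,1,0,2,0,0,1,0,1,0,0,0,0,1,0]
Step 11: insert h at [19, 26] -> counters=[1,1,2,0,0,2,1,1,0,1,0,1,2,2,1,0,2,0,0,2,0,1,0,0,0,0,2,0]
Step 12: insert qnv at [7, 16] -> counters=[1,1,2,0,0,2,1,2,0,1,0,1,2,2,1,0,3,0,0,2,0,1,0,0,0,0,2,0]
Step 13: insert qnv at [7, 16] -> counters=[1,1,2,0,0,2,1,3,0,1,0,1,2,2,1,0,4,0,0,2,0,1,0,0,0,0,2,0]
Final counters=[1,1,2,0,0,2,1,3,0,1,0,1,2,2,1,0,4,0,0,2,0,1,0,0,0,0,2,0] -> 15 nonzero

Answer: 15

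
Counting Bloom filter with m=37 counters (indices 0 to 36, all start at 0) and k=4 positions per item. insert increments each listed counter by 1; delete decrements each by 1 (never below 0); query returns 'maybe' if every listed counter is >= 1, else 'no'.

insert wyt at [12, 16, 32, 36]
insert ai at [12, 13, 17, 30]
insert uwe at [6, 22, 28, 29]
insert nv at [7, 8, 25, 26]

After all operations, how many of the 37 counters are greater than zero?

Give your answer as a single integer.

Step 1: insert wyt at [12, 16, 32, 36] -> counters=[0,0,0,0,0,0,0,0,0,0,0,0,1,0,0,0,1,0,0,0,0,0,0,0,0,0,0,0,0,0,0,0,1,0,0,0,1]
Step 2: insert ai at [12, 13, 17, 30] -> counters=[0,0,0,0,0,0,0,0,0,0,0,0,2,1,0,0,1,1,0,0,0,0,0,0,0,0,0,0,0,0,1,0,1,0,0,0,1]
Step 3: insert uwe at [6, 22, 28, 29] -> counters=[0,0,0,0,0,0,1,0,0,0,0,0,2,1,0,0,1,1,0,0,0,0,1,0,0,0,0,0,1,1,1,0,1,0,0,0,1]
Step 4: insert nv at [7, 8, 25, 26] -> counters=[0,0,0,0,0,0,1,1,1,0,0,0,2,1,0,0,1,1,0,0,0,0,1,0,0,1,1,0,1,1,1,0,1,0,0,0,1]
Final counters=[0,0,0,0,0,0,1,1,1,0,0,0,2,1,0,0,1,1,0,0,0,0,1,0,0,1,1,0,1,1,1,0,1,0,0,0,1] -> 15 nonzero

Answer: 15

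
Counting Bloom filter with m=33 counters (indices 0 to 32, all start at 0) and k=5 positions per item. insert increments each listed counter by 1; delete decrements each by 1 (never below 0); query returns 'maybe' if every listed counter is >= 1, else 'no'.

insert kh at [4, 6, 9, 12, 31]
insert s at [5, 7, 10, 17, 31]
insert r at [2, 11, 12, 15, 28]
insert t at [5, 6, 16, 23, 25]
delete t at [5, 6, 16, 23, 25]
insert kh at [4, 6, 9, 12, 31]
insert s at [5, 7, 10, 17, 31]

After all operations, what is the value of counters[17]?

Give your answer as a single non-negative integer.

Answer: 2

Derivation:
Step 1: insert kh at [4, 6, 9, 12, 31] -> counters=[0,0,0,0,1,0,1,0,0,1,0,0,1,0,0,0,0,0,0,0,0,0,0,0,0,0,0,0,0,0,0,1,0]
Step 2: insert s at [5, 7, 10, 17, 31] -> counters=[0,0,0,0,1,1,1,1,0,1,1,0,1,0,0,0,0,1,0,0,0,0,0,0,0,0,0,0,0,0,0,2,0]
Step 3: insert r at [2, 11, 12, 15, 28] -> counters=[0,0,1,0,1,1,1,1,0,1,1,1,2,0,0,1,0,1,0,0,0,0,0,0,0,0,0,0,1,0,0,2,0]
Step 4: insert t at [5, 6, 16, 23, 25] -> counters=[0,0,1,0,1,2,2,1,0,1,1,1,2,0,0,1,1,1,0,0,0,0,0,1,0,1,0,0,1,0,0,2,0]
Step 5: delete t at [5, 6, 16, 23, 25] -> counters=[0,0,1,0,1,1,1,1,0,1,1,1,2,0,0,1,0,1,0,0,0,0,0,0,0,0,0,0,1,0,0,2,0]
Step 6: insert kh at [4, 6, 9, 12, 31] -> counters=[0,0,1,0,2,1,2,1,0,2,1,1,3,0,0,1,0,1,0,0,0,0,0,0,0,0,0,0,1,0,0,3,0]
Step 7: insert s at [5, 7, 10, 17, 31] -> counters=[0,0,1,0,2,2,2,2,0,2,2,1,3,0,0,1,0,2,0,0,0,0,0,0,0,0,0,0,1,0,0,4,0]
Final counters=[0,0,1,0,2,2,2,2,0,2,2,1,3,0,0,1,0,2,0,0,0,0,0,0,0,0,0,0,1,0,0,4,0] -> counters[17]=2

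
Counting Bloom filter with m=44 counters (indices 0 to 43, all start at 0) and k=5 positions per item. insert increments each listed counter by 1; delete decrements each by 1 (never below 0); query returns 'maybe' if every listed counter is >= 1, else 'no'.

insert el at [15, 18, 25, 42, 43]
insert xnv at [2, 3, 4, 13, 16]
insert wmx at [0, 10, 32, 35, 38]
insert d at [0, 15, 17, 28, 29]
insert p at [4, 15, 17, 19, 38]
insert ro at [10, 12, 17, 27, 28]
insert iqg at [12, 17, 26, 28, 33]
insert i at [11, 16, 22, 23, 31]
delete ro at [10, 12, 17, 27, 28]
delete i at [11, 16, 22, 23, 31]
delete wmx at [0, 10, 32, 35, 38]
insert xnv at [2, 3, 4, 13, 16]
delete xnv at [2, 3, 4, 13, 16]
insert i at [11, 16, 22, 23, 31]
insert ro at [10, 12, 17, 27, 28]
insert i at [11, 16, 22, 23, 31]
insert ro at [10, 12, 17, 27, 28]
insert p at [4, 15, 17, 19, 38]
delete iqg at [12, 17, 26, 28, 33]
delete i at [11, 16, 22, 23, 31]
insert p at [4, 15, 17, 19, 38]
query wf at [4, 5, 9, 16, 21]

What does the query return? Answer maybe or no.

Step 1: insert el at [15, 18, 25, 42, 43] -> counters=[0,0,0,0,0,0,0,0,0,0,0,0,0,0,0,1,0,0,1,0,0,0,0,0,0,1,0,0,0,0,0,0,0,0,0,0,0,0,0,0,0,0,1,1]
Step 2: insert xnv at [2, 3, 4, 13, 16] -> counters=[0,0,1,1,1,0,0,0,0,0,0,0,0,1,0,1,1,0,1,0,0,0,0,0,0,1,0,0,0,0,0,0,0,0,0,0,0,0,0,0,0,0,1,1]
Step 3: insert wmx at [0, 10, 32, 35, 38] -> counters=[1,0,1,1,1,0,0,0,0,0,1,0,0,1,0,1,1,0,1,0,0,0,0,0,0,1,0,0,0,0,0,0,1,0,0,1,0,0,1,0,0,0,1,1]
Step 4: insert d at [0, 15, 17, 28, 29] -> counters=[2,0,1,1,1,0,0,0,0,0,1,0,0,1,0,2,1,1,1,0,0,0,0,0,0,1,0,0,1,1,0,0,1,0,0,1,0,0,1,0,0,0,1,1]
Step 5: insert p at [4, 15, 17, 19, 38] -> counters=[2,0,1,1,2,0,0,0,0,0,1,0,0,1,0,3,1,2,1,1,0,0,0,0,0,1,0,0,1,1,0,0,1,0,0,1,0,0,2,0,0,0,1,1]
Step 6: insert ro at [10, 12, 17, 27, 28] -> counters=[2,0,1,1,2,0,0,0,0,0,2,0,1,1,0,3,1,3,1,1,0,0,0,0,0,1,0,1,2,1,0,0,1,0,0,1,0,0,2,0,0,0,1,1]
Step 7: insert iqg at [12, 17, 26, 28, 33] -> counters=[2,0,1,1,2,0,0,0,0,0,2,0,2,1,0,3,1,4,1,1,0,0,0,0,0,1,1,1,3,1,0,0,1,1,0,1,0,0,2,0,0,0,1,1]
Step 8: insert i at [11, 16, 22, 23, 31] -> counters=[2,0,1,1,2,0,0,0,0,0,2,1,2,1,0,3,2,4,1,1,0,0,1,1,0,1,1,1,3,1,0,1,1,1,0,1,0,0,2,0,0,0,1,1]
Step 9: delete ro at [10, 12, 17, 27, 28] -> counters=[2,0,1,1,2,0,0,0,0,0,1,1,1,1,0,3,2,3,1,1,0,0,1,1,0,1,1,0,2,1,0,1,1,1,0,1,0,0,2,0,0,0,1,1]
Step 10: delete i at [11, 16, 22, 23, 31] -> counters=[2,0,1,1,2,0,0,0,0,0,1,0,1,1,0,3,1,3,1,1,0,0,0,0,0,1,1,0,2,1,0,0,1,1,0,1,0,0,2,0,0,0,1,1]
Step 11: delete wmx at [0, 10, 32, 35, 38] -> counters=[1,0,1,1,2,0,0,0,0,0,0,0,1,1,0,3,1,3,1,1,0,0,0,0,0,1,1,0,2,1,0,0,0,1,0,0,0,0,1,0,0,0,1,1]
Step 12: insert xnv at [2, 3, 4, 13, 16] -> counters=[1,0,2,2,3,0,0,0,0,0,0,0,1,2,0,3,2,3,1,1,0,0,0,0,0,1,1,0,2,1,0,0,0,1,0,0,0,0,1,0,0,0,1,1]
Step 13: delete xnv at [2, 3, 4, 13, 16] -> counters=[1,0,1,1,2,0,0,0,0,0,0,0,1,1,0,3,1,3,1,1,0,0,0,0,0,1,1,0,2,1,0,0,0,1,0,0,0,0,1,0,0,0,1,1]
Step 14: insert i at [11, 16, 22, 23, 31] -> counters=[1,0,1,1,2,0,0,0,0,0,0,1,1,1,0,3,2,3,1,1,0,0,1,1,0,1,1,0,2,1,0,1,0,1,0,0,0,0,1,0,0,0,1,1]
Step 15: insert ro at [10, 12, 17, 27, 28] -> counters=[1,0,1,1,2,0,0,0,0,0,1,1,2,1,0,3,2,4,1,1,0,0,1,1,0,1,1,1,3,1,0,1,0,1,0,0,0,0,1,0,0,0,1,1]
Step 16: insert i at [11, 16, 22, 23, 31] -> counters=[1,0,1,1,2,0,0,0,0,0,1,2,2,1,0,3,3,4,1,1,0,0,2,2,0,1,1,1,3,1,0,2,0,1,0,0,0,0,1,0,0,0,1,1]
Step 17: insert ro at [10, 12, 17, 27, 28] -> counters=[1,0,1,1,2,0,0,0,0,0,2,2,3,1,0,3,3,5,1,1,0,0,2,2,0,1,1,2,4,1,0,2,0,1,0,0,0,0,1,0,0,0,1,1]
Step 18: insert p at [4, 15, 17, 19, 38] -> counters=[1,0,1,1,3,0,0,0,0,0,2,2,3,1,0,4,3,6,1,2,0,0,2,2,0,1,1,2,4,1,0,2,0,1,0,0,0,0,2,0,0,0,1,1]
Step 19: delete iqg at [12, 17, 26, 28, 33] -> counters=[1,0,1,1,3,0,0,0,0,0,2,2,2,1,0,4,3,5,1,2,0,0,2,2,0,1,0,2,3,1,0,2,0,0,0,0,0,0,2,0,0,0,1,1]
Step 20: delete i at [11, 16, 22, 23, 31] -> counters=[1,0,1,1,3,0,0,0,0,0,2,1,2,1,0,4,2,5,1,2,0,0,1,1,0,1,0,2,3,1,0,1,0,0,0,0,0,0,2,0,0,0,1,1]
Step 21: insert p at [4, 15, 17, 19, 38] -> counters=[1,0,1,1,4,0,0,0,0,0,2,1,2,1,0,5,2,6,1,3,0,0,1,1,0,1,0,2,3,1,0,1,0,0,0,0,0,0,3,0,0,0,1,1]
Query wf: check counters[4]=4 counters[5]=0 counters[9]=0 counters[16]=2 counters[21]=0 -> no

Answer: no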